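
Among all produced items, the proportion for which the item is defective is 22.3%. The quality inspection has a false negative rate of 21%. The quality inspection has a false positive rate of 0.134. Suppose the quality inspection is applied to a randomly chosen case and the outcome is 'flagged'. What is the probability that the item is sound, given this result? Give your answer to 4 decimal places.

Write H for 'the item is defective'. Prior odds H:¬H = 0.223/0.777 = 0.28700. For the 'flagged' outcome, the likelihood ratio is 0.79/0.134 = 5.8955.
Posterior odds = 0.28700 × 5.8955 = 1.6920, so P(H|E) = 1.6920/(1+1.6920) = 0.6285. Then P(¬H|E) = 1 − 0.6285 = 0.3715.

P(¬H | E) ≈ 0.3715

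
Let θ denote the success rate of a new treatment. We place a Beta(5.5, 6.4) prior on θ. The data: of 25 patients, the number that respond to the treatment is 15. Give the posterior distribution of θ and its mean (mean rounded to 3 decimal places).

Posterior: Beta(20.5, 16.4); mean ≈ 0.556

The binomial likelihood is conjugate to the Beta prior: with 15 successes and 10 failures, the posterior is Beta(5.5+15, 6.4+10) = Beta(20.5, 16.4).
E[θ | data] = 20.5/(20.5+16.4) = 0.556.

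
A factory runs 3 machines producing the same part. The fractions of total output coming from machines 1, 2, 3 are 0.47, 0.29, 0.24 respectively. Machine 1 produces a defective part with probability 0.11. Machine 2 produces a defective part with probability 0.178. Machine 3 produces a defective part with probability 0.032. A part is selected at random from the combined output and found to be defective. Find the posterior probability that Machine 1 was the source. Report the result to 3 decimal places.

Posterior probability ≈ 0.466

P(defective|M1) = 0.11; P(defective|M2) = 0.178; P(defective|M3) = 0.032.
Prior × likelihood for each source: 0.47·0.11=0.05170, 0.29·0.178=0.05162, 0.24·0.032=0.007680. Summing gives P(defective) = 0.11100.
P(Machine 1 | defective) = 0.05170 / 0.11100 = 0.466.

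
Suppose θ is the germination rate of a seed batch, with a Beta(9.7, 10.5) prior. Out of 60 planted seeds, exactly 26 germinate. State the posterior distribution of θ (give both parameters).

Observing 26 successes and 34 failures updates Beta(9.7, 10.5) by adding the success and failure counts to the two shape parameters: α = 9.7+26 = 35.7, β = 10.5+34 = 44.5.

Posterior: Beta(35.7, 44.5)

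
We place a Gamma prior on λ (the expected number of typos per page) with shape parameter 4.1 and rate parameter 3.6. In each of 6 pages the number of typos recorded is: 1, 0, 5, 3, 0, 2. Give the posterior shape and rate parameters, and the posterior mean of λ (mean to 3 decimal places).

Posterior: Gamma(shape=15.1, rate=9.6); mean ≈ 1.573

Total count ∑xᵢ = 11 over n = 6 pages.
Gamma is conjugate to the Poisson likelihood: posterior is Gamma(shape = 4.1+11 = 15.1, rate = 3.6+6 = 9.6).
Posterior mean = shape/rate = 15.1/9.6 = 1.573.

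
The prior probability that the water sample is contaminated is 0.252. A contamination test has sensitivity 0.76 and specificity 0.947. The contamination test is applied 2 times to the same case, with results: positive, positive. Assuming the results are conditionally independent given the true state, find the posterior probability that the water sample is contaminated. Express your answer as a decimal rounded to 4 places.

Posterior P(H) ≈ 0.9858

Let H be the event that the water sample is contaminated; start with P(H) = 0.252. P('positive'|H) = 0.76, P('positive'|¬H) = 0.053.
Update on result 1 ('positive'): P(H) ← 0.76·0.2520 / (0.76·0.2520 + 0.053·0.7480) = 0.19152/0.23116 = 0.8285.
Update on result 2 ('positive'): P(H) ← 0.76·0.8285 / (0.76·0.8285 + 0.053·0.1715) = 0.62966/0.63875 = 0.9858.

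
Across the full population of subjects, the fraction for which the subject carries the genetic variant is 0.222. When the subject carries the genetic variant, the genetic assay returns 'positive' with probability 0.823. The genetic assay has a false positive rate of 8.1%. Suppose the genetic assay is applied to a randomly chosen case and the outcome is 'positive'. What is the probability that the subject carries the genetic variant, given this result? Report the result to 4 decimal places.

P(H | E) ≈ 0.7435

Let H be the event that the subject carries the genetic variant. P(H) = 0.222, so P(¬H) = 0.778. With E the 'positive' result, P(E|H) = 0.823 and P(E|¬H) = 0.081.
P(E) = 0.823·0.222 + 0.081·0.778 = 0.18271 + 0.063018 = 0.24572.
By Bayes' theorem, P(H|E) = 0.18271 / 0.24572 = 0.7435.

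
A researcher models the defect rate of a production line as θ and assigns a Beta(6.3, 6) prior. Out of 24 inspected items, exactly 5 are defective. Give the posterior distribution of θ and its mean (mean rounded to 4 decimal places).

The binomial likelihood is conjugate to the Beta prior: with 5 successes and 19 failures, the posterior is Beta(6.3+5, 6+19) = Beta(11.3, 25).
Posterior mean = α/(α+β) = 11.3/36.3 = 0.3113.

Posterior: Beta(11.3, 25); mean ≈ 0.3113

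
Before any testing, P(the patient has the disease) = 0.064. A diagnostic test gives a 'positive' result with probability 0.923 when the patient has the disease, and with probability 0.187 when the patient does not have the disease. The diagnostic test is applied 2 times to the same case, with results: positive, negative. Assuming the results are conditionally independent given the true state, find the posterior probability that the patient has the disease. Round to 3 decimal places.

Let H be the event that the patient has the disease; start with P(H) = 0.064. P('positive'|H) = 0.923, P('positive'|¬H) = 0.187.
Update on result 1 ('positive'): P(H) ← 0.923·0.0640 / (0.923·0.0640 + 0.187·0.9360) = 0.059072/0.23410 = 0.2523.
Update on result 2 ('negative'): P(H) ← 0.077·0.2523 / (0.077·0.2523 + 0.813·0.7477) = 0.019430/0.62728 = 0.0310.

Posterior P(H) ≈ 0.031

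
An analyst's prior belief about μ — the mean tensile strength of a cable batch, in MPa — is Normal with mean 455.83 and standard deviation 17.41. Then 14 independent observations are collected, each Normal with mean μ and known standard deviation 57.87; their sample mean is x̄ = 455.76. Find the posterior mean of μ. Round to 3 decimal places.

Posterior mean ≈ 455.791

Prior precision 1/τ₀² = 1/17.41² = 0.00329915; data precision n/σ² = 14/57.87² = 0.00418043.
Posterior precision = 0.00329915 + 0.00418043 = 0.00747958.
Posterior mean = (0.00329915·455.83 + 0.00418043·455.76) / 0.00747958 = 455.791.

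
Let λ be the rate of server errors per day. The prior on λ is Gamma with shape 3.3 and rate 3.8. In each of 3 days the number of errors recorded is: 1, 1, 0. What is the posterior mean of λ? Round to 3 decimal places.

Total count ∑xᵢ = 2 over n = 3 days.
Gamma is conjugate to the Poisson likelihood: posterior is Gamma(shape = 3.3+2 = 5.3, rate = 3.8+3 = 6.8).
Posterior mean = shape/rate = 5.3/6.8 = 0.779.

Posterior mean ≈ 0.779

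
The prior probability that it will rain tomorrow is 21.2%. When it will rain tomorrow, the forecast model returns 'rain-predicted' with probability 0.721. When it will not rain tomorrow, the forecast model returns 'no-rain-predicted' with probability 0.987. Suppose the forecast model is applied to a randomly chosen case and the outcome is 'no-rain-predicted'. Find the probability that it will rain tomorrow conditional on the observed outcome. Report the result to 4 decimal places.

Write H for 'it will rain tomorrow'. Prior odds H:¬H = 0.212/0.788 = 0.26904. For the 'no-rain-predicted' outcome, the likelihood ratio is 0.279/0.987 = 0.28267.
Posterior odds = 0.26904 × 0.28267 = 0.076050, so P(H|E) = 0.076050/(1+0.076050) = 0.0707.

P(H | E) ≈ 0.0707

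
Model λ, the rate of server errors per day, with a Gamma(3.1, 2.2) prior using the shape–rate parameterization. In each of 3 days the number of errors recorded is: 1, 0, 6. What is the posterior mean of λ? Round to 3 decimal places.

Posterior mean ≈ 1.942

Total count ∑xᵢ = 7 over n = 3 days.
Gamma is conjugate to the Poisson likelihood: posterior is Gamma(shape = 3.1+7 = 10.1, rate = 2.2+3 = 5.2).
E[λ | data] = 10.1/5.2 = 1.942.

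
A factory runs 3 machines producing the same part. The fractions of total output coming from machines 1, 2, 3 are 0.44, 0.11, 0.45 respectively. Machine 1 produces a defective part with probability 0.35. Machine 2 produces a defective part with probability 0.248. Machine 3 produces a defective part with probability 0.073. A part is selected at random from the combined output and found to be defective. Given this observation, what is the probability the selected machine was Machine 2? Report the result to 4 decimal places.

Posterior probability ≈ 0.1274

P(defective|M1) = 0.35; P(defective|M2) = 0.248; P(defective|M3) = 0.073.
Prior × likelihood for each source: 0.44·0.35=0.1540, 0.11·0.248=0.02728, 0.45·0.073=0.03285. Summing gives P(defective) = 0.21413.
P(Machine 2 | defective) = 0.02728 / 0.21413 = 0.1274.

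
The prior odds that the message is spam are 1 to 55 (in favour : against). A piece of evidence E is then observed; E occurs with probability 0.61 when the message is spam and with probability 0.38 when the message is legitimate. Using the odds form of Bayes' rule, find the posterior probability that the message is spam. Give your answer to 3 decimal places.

Posterior probability ≈ 0.028

Prior odds = 1/55 = 0.018182. In log-odds, ln(0.018182) = -4.0073.
Add log likelihood ratio: ln(1.6053) = 0.47329.
Posterior log-odds = -3.5340, so posterior odds = exp(-3.5340) = 0.029187. Converting, P(H|E) = 0.029187/1.0292 = 0.028.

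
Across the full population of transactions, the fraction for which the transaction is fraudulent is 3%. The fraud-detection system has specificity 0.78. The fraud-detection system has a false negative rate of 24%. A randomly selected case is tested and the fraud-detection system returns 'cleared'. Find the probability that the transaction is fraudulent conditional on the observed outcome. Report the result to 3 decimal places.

P(H | E) ≈ 0.009

Let H be the event that the transaction is fraudulent. P(H) = 0.03, so P(¬H) = 0.97. With E the 'cleared' result, P(E|H) = 0.24 and P(E|¬H) = 0.78.
P(E) = 0.24·0.03 + 0.78·0.97 = 0.0072000 + 0.75660 = 0.76380.
By Bayes' theorem, P(H|E) = 0.0072000 / 0.76380 = 0.009.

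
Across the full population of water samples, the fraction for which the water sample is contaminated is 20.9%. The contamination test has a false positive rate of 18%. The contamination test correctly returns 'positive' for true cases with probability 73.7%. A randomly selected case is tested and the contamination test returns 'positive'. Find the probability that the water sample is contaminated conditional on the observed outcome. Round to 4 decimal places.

P(H | E) ≈ 0.5197

Let H be the event that the water sample is contaminated. P(H) = 0.209, so P(¬H) = 0.791. With E the 'positive' result, P(E|H) = 0.737 and P(E|¬H) = 0.18.
P(E) = 0.737·0.209 + 0.18·0.791 = 0.15403 + 0.14238 = 0.29641.
By Bayes' theorem, P(H|E) = 0.15403 / 0.29641 = 0.5197.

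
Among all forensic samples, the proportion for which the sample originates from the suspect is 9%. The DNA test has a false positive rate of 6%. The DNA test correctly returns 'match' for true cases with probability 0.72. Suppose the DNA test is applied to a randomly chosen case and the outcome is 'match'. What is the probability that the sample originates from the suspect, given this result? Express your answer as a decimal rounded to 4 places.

P(H | E) ≈ 0.5427

Write H for 'the sample originates from the suspect'. Prior odds H:¬H = 0.09/0.91 = 0.098901. For the 'match' outcome, the likelihood ratio is 0.72/0.06 = 12.000.
Posterior odds = 0.098901 × 12.000 = 1.1868, so P(H|E) = 1.1868/(1+1.1868) = 0.5427.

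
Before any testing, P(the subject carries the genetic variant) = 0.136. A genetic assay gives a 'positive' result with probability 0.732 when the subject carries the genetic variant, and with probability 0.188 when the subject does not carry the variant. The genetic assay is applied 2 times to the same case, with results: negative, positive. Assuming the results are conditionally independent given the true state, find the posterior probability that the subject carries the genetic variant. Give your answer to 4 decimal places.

Let H be the event that the subject carries the genetic variant; start with P(H) = 0.136. P('positive'|H) = 0.732, P('positive'|¬H) = 0.188.
Update on result 1 ('negative'): P(H) ← 0.268·0.1360 / (0.268·0.1360 + 0.812·0.8640) = 0.036448/0.73802 = 0.0494.
Update on result 2 ('positive'): P(H) ← 0.732·0.0494 / (0.732·0.0494 + 0.188·0.9506) = 0.036151/0.21487 = 0.1682.

Posterior P(H) ≈ 0.1682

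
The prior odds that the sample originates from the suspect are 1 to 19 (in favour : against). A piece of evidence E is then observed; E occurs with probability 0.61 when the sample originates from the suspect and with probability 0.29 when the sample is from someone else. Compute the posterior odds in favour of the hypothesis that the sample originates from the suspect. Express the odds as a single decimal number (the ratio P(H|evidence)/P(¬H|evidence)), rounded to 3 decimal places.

Posterior odds ≈ 0.111

Prior odds = 1/19 = 0.052632. In log-odds, ln(0.052632) = -2.9444.
Add log likelihood ratio: ln(2.1034) = 0.74358.
Posterior log-odds = -2.2009, so posterior odds = exp(-2.2009) = 0.11071.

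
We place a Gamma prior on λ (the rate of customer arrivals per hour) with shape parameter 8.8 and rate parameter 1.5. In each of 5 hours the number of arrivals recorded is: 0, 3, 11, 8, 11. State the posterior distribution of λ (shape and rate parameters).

The Poisson likelihood adds the total count to the shape and the number of exposure periods to the rate. Here ∑xᵢ = 33 and n = 5, so shape 8.8→41.8 and rate 1.5→6.5.

Posterior: Gamma(shape=41.8, rate=6.5)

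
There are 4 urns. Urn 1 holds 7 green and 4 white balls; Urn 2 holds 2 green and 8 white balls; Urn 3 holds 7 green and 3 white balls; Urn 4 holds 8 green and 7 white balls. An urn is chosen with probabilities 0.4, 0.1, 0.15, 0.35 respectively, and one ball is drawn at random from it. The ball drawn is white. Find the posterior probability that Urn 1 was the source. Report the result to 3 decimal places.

Posterior probability ≈ 0.335

Tabulate prior·likelihood by source: [1] prior 0.4, lik 0.3636, product 0.1455; [2] prior 0.1, lik 0.8, product 0.08000; [3] prior 0.15, lik 0.3, product 0.04500; [4] prior 0.35, lik 0.4667, product 0.1633.
Normalizing constant = 0.43379; the posterior for Urn 1 is its product over the sum, 0.1455/0.43379 = 0.335.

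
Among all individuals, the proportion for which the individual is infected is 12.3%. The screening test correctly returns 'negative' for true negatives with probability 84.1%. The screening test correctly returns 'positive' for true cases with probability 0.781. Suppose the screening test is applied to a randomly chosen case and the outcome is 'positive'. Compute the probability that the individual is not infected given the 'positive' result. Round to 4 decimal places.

P(¬H | E) ≈ 0.5921

Let H be the event that the individual is infected. P(H) = 0.123, so P(¬H) = 0.877. With E the 'positive' result, P(E|H) = 0.781 and P(E|¬H) = 0.159.
P(E) = 0.781·0.123 + 0.159·0.877 = 0.096063 + 0.13944 = 0.23551.
By Bayes' theorem, P(H|E) = 0.096063 / 0.23551 = 0.4079. Hence P(¬H|E) = 1 − 0.4079 = 0.5921.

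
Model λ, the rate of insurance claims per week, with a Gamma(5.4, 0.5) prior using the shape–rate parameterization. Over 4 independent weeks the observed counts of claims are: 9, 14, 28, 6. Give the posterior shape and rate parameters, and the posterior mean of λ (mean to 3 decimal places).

Posterior: Gamma(shape=62.4, rate=4.5); mean ≈ 13.867

Total count ∑xᵢ = 57 over n = 4 weeks.
Gamma is conjugate to the Poisson likelihood: posterior is Gamma(shape = 5.4+57 = 62.4, rate = 0.5+4 = 4.5).
Posterior mean = shape/rate = 62.4/4.5 = 13.867.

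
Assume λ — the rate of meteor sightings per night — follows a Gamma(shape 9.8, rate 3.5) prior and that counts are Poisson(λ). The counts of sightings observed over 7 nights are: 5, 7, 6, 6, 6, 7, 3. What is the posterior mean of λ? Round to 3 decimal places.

Posterior mean ≈ 4.743

Total count ∑xᵢ = 40 over n = 7 nights.
Gamma is conjugate to the Poisson likelihood: posterior is Gamma(shape = 9.8+40 = 49.8, rate = 3.5+7 = 10.5).
Posterior mean = shape/rate = 49.8/10.5 = 4.743.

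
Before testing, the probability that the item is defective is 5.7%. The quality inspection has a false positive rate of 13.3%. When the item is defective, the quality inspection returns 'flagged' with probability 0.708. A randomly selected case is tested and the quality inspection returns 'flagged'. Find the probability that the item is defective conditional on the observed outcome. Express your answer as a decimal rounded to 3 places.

Let H be the event that the item is defective. P(H) = 0.057, so P(¬H) = 0.943. With E the 'flagged' result, P(E|H) = 0.708 and P(E|¬H) = 0.133.
P(E) = 0.708·0.057 + 0.133·0.943 = 0.040356 + 0.12542 = 0.16578.
By Bayes' theorem, P(H|E) = 0.040356 / 0.16578 = 0.243.

P(H | E) ≈ 0.243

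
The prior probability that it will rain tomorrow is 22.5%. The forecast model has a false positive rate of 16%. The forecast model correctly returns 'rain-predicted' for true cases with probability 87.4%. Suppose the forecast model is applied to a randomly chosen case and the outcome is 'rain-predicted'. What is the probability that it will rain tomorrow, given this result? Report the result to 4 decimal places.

Let H be the event that it will rain tomorrow. P(H) = 0.225, so P(¬H) = 0.775. With E the 'rain-predicted' result, P(E|H) = 0.874 and P(E|¬H) = 0.16.
P(E) = 0.874·0.225 + 0.16·0.775 = 0.19665 + 0.12400 = 0.32065.
By Bayes' theorem, P(H|E) = 0.19665 / 0.32065 = 0.6133.

P(H | E) ≈ 0.6133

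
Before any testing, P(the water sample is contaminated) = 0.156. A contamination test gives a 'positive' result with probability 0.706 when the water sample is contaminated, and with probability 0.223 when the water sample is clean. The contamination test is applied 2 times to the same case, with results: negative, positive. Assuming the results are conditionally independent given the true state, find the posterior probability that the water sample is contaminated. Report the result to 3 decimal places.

Posterior P(H) ≈ 0.181

Let H be the event that the water sample is contaminated; start with P(H) = 0.156. P('positive'|H) = 0.706, P('positive'|¬H) = 0.223.
Update on result 1 ('negative'): P(H) ← 0.294·0.1560 / (0.294·0.1560 + 0.777·0.8440) = 0.045864/0.70165 = 0.0654.
Update on result 2 ('positive'): P(H) ← 0.706·0.0654 / (0.706·0.0654 + 0.223·0.9346) = 0.046148/0.25457 = 0.1813.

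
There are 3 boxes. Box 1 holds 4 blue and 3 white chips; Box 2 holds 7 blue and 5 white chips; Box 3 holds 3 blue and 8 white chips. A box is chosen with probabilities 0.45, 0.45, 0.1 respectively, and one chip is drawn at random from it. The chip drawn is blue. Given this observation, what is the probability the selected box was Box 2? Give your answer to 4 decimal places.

Posterior probability ≈ 0.4800

Tabulate prior·likelihood by source: [1] prior 0.45, lik 0.5714, product 0.2571; [2] prior 0.45, lik 0.5833, product 0.2625; [3] prior 0.1, lik 0.2727, product 0.02727.
Normalizing constant = 0.54692; the posterior for Box 2 is its product over the sum, 0.2625/0.54692 = 0.4800.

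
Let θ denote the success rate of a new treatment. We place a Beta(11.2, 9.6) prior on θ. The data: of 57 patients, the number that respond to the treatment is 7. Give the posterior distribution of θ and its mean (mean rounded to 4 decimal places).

Posterior: Beta(18.2, 59.6); mean ≈ 0.2339

Observing 7 successes and 50 failures updates Beta(11.2, 9.6) by adding the success and failure counts to the two shape parameters: α = 11.2+7 = 18.2, β = 9.6+50 = 59.6.
E[θ | data] = 18.2/(18.2+59.6) = 0.2339.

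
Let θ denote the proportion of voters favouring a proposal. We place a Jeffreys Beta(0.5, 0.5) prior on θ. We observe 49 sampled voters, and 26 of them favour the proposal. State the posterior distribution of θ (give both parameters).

The binomial likelihood is conjugate to the Beta prior: with 26 successes and 23 failures, the posterior is Beta(0.5+26, 0.5+23) = Beta(26.5, 23.5).

Posterior: Beta(26.5, 23.5)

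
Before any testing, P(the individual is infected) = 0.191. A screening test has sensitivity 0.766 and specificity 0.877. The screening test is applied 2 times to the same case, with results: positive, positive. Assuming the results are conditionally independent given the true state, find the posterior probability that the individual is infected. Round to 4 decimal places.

Posterior P(H) ≈ 0.9015

Let H be the event that the individual is infected; start with P(H) = 0.191. P('positive'|H) = 0.766, P('positive'|¬H) = 0.123.
Update on result 1 ('positive'): P(H) ← 0.766·0.1910 / (0.766·0.1910 + 0.123·0.8090) = 0.14631/0.24581 = 0.5952.
Update on result 2 ('positive'): P(H) ← 0.766·0.5952 / (0.766·0.5952 + 0.123·0.4048) = 0.45592/0.50571 = 0.9015.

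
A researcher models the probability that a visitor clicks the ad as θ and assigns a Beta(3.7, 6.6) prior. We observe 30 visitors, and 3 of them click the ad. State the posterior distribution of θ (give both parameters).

Observing 3 successes and 27 failures updates Beta(3.7, 6.6) by adding the success and failure counts to the two shape parameters: α = 3.7+3 = 6.7, β = 6.6+27 = 33.6.

Posterior: Beta(6.7, 33.6)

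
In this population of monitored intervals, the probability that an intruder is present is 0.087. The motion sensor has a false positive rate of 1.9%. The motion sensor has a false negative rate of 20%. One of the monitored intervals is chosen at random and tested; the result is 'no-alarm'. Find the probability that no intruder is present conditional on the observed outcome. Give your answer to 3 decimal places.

Write H for 'an intruder is present'. Prior odds H:¬H = 0.087/0.913 = 0.095290. For the 'no-alarm' outcome, the likelihood ratio is 0.2/0.981 = 0.20387.
Posterior odds = 0.095290 × 0.20387 = 0.019427, so P(H|E) = 0.019427/(1+0.019427) = 0.019. Then P(¬H|E) = 1 − 0.019 = 0.981.

P(¬H | E) ≈ 0.981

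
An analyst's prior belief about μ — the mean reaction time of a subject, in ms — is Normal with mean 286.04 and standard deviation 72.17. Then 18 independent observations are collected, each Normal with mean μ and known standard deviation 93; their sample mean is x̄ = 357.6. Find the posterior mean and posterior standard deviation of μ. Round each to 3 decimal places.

With known σ, the Normal prior is conjugate. Weight on the data is w = (n/σ²)/(n/σ² + 1/τ₀²) = 0.00208117/(0.00208117+0.00019199) = 0.91554.
Posterior mean = w·x̄ + (1−w)·μ₀ = 0.91554·357.6 + 0.084461·286.04 = 351.556. Posterior variance = 1/(0.00208117+0.00019199) = 439.916, so SD = 20.974.

Posterior mean ≈ 351.556; posterior SD ≈ 20.974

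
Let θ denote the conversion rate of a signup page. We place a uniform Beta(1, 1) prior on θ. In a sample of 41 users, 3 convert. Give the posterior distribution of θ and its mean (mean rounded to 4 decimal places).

Posterior: Beta(4, 39); mean ≈ 0.0930

Observing 3 successes and 38 failures updates Beta(1, 1) by adding the success and failure counts to the two shape parameters: α = 1+3 = 4, β = 1+38 = 39.
Posterior mean = α/(α+β) = 4/43 = 0.0930.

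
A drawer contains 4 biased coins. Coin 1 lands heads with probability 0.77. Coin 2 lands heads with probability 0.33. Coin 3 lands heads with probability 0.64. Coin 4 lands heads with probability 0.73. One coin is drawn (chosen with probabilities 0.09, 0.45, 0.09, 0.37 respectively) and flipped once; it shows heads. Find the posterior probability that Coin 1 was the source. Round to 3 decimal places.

Posterior probability ≈ 0.127

Tabulate prior·likelihood by source: [1] prior 0.09, lik 0.77, product 0.06930; [2] prior 0.45, lik 0.33, product 0.1485; [3] prior 0.09, lik 0.64, product 0.05760; [4] prior 0.37, lik 0.73, product 0.2701.
Normalizing constant = 0.54550; the posterior for Coin 1 is its product over the sum, 0.06930/0.54550 = 0.127.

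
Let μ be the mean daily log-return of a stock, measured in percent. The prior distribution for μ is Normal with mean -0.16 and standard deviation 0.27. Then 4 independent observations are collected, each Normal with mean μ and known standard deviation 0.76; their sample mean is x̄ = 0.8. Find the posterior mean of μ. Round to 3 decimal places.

Posterior mean ≈ 0.162

Prior precision 1/τ₀² = 1/0.27² = 13.7174; data precision n/σ² = 4/0.76² = 6.92521.
Posterior precision = 13.7174 + 6.92521 = 20.6426.
Posterior mean = (13.7174·-0.16 + 6.92521·0.8) / 20.6426 = 0.162.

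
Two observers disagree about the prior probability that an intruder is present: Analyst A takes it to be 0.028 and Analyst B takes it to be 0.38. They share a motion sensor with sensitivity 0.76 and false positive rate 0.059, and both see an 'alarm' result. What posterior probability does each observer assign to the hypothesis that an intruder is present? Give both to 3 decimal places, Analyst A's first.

Analyst A: 0.271; Analyst B: 0.888

The likelihood ratio for an 'alarm' result is 0.76/0.059 = 12.881.
Analyst A: prior odds 0.028/0.972 = 0.028807; posterior odds 0.37107; posterior probability 0.271.
Analyst B: prior odds 0.38/0.62 = 0.61290; posterior odds 7.8950; posterior probability 0.888.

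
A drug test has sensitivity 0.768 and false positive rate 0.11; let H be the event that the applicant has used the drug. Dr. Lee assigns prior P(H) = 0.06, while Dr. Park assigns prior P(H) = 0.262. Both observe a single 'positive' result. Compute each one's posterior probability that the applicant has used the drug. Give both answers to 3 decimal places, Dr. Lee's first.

The likelihood ratio for a 'positive' result is 0.768/0.11 = 6.9818.
Dr. Lee: prior odds 0.06/0.94 = 0.063830; posterior odds 0.44565; posterior probability 0.308.
Dr. Park: prior odds 0.262/0.738 = 0.35501; posterior odds 2.4786; posterior probability 0.713.

Dr. Lee: 0.308; Dr. Park: 0.713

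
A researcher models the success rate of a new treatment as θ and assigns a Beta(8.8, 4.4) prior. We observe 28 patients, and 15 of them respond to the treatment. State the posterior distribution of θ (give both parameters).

Observing 15 successes and 13 failures updates Beta(8.8, 4.4) by adding the success and failure counts to the two shape parameters: α = 8.8+15 = 23.8, β = 4.4+13 = 17.4.

Posterior: Beta(23.8, 17.4)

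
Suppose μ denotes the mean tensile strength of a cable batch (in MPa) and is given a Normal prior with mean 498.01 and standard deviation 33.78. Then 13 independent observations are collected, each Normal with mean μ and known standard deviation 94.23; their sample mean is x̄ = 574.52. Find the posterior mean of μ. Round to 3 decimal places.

Prior precision 1/τ₀² = 1/33.78² = 0.00087636; data precision n/σ² = 13/94.23² = 0.00146408.
Posterior precision = 0.00087636 + 0.00146408 = 0.00234044.
Posterior mean = (0.00087636·498.01 + 0.00146408·574.52) / 0.00234044 = 545.871.

Posterior mean ≈ 545.871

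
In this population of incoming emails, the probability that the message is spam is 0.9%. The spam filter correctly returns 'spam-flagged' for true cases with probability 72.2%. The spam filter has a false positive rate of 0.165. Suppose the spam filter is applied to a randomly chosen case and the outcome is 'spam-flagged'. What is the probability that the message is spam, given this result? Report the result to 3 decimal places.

P(H | E) ≈ 0.038

Write H for 'the message is spam'. Prior odds H:¬H = 0.009/0.991 = 0.0090817. For the 'spam-flagged' outcome, the likelihood ratio is 0.722/0.165 = 4.3758.
Posterior odds = 0.0090817 × 4.3758 = 0.039739, so P(H|E) = 0.039739/(1+0.039739) = 0.038.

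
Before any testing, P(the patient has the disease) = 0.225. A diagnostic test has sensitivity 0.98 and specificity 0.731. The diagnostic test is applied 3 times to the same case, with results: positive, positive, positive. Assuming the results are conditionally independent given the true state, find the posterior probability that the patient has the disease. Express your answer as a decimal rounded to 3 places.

Posterior P(H) ≈ 0.934

With H the event that the patient has the disease, the joint likelihood of the observed sequence is P(data|H) = 0.98·0.98·0.98 = 0.94119 and P(data|¬H) = 0.269·0.269·0.269 = 0.019465.
Bayes: P(H|data) = 0.225·0.94119 / (0.225·0.94119 + 0.775·0.019465) = 0.21177/0.22685 = 0.9335.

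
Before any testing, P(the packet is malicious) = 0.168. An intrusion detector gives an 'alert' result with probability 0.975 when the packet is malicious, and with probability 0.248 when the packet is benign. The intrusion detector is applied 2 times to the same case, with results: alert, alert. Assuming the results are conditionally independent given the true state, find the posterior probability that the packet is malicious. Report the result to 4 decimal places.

Posterior P(H) ≈ 0.7573

With H the event that the packet is malicious, the joint likelihood of the observed sequence is P(data|H) = 0.975·0.975 = 0.95062 and P(data|¬H) = 0.248·0.248 = 0.061504.
Bayes: P(H|data) = 0.168·0.95062 / (0.168·0.95062 + 0.832·0.061504) = 0.15971/0.21088 = 0.7573.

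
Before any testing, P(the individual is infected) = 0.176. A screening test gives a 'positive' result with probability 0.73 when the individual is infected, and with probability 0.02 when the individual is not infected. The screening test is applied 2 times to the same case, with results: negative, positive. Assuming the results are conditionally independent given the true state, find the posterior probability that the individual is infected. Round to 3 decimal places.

With H the event that the individual is infected, the joint likelihood of the observed sequence is P(data|H) = 0.27·0.73 = 0.19710 and P(data|¬H) = 0.98·0.02 = 0.019600.
Bayes: P(H|data) = 0.176·0.19710 / (0.176·0.19710 + 0.824·0.019600) = 0.034690/0.050840 = 0.6823.

Posterior P(H) ≈ 0.682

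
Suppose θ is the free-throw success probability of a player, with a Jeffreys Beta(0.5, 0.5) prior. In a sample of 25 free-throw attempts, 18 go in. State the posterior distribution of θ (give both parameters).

The binomial likelihood is conjugate to the Beta prior: with 18 successes and 7 failures, the posterior is Beta(0.5+18, 0.5+7) = Beta(18.5, 7.5).

Posterior: Beta(18.5, 7.5)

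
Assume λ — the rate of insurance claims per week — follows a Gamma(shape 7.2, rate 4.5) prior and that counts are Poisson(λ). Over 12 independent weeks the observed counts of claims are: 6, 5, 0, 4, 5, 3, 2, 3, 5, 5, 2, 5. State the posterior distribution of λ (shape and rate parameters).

Posterior: Gamma(shape=52.2, rate=16.5)

Total count ∑xᵢ = 45 over n = 12 weeks.
Gamma is conjugate to the Poisson likelihood: posterior is Gamma(shape = 7.2+45 = 52.2, rate = 4.5+12 = 16.5).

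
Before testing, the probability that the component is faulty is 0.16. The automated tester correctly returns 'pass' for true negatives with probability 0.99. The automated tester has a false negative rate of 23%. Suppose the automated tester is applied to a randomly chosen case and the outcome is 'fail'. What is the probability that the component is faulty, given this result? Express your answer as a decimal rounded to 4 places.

Write H for 'the component is faulty'. Prior odds H:¬H = 0.16/0.84 = 0.19048. For the 'fail' outcome, the likelihood ratio is 0.77/0.01 = 77.000.
Posterior odds = 0.19048 × 77.000 = 14.667, so P(H|E) = 14.667/(1+14.667) = 0.9362.

P(H | E) ≈ 0.9362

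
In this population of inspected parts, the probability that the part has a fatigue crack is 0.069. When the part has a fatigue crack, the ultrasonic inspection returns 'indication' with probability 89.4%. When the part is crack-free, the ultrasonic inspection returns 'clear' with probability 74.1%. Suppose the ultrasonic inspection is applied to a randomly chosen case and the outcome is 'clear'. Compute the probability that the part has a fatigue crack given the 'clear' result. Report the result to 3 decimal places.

P(H | E) ≈ 0.010

Let H be the event that the part has a fatigue crack. P(H) = 0.069, so P(¬H) = 0.931. With E the 'clear' result, P(E|H) = 0.106 and P(E|¬H) = 0.741.
P(E) = 0.106·0.069 + 0.741·0.931 = 0.0073140 + 0.68987 = 0.69719.
By Bayes' theorem, P(H|E) = 0.0073140 / 0.69719 = 0.010.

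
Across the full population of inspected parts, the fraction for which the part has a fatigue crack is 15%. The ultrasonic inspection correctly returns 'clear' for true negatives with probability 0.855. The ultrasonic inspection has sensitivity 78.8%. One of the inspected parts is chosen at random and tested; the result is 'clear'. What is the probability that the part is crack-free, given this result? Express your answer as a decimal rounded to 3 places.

P(¬H | E) ≈ 0.958

Write H for 'the part has a fatigue crack'. Prior odds H:¬H = 0.15/0.85 = 0.17647. For the 'clear' outcome, the likelihood ratio is 0.212/0.855 = 0.24795.
Posterior odds = 0.17647 × 0.24795 = 0.043756, so P(H|E) = 0.043756/(1+0.043756) = 0.042. Then P(¬H|E) = 1 − 0.042 = 0.958.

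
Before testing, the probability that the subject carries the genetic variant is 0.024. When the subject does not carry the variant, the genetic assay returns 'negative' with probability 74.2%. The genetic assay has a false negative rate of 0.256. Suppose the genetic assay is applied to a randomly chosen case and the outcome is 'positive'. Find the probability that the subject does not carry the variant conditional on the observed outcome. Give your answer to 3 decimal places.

P(¬H | E) ≈ 0.934

Let H be the event that the subject carries the genetic variant. P(H) = 0.024, so P(¬H) = 0.976. With E the 'positive' result, P(E|H) = 0.744 and P(E|¬H) = 0.258.
P(E) = 0.744·0.024 + 0.258·0.976 = 0.017856 + 0.25181 = 0.26966.
By Bayes' theorem, P(H|E) = 0.017856 / 0.26966 = 0.066. Hence P(¬H|E) = 1 − 0.066 = 0.934.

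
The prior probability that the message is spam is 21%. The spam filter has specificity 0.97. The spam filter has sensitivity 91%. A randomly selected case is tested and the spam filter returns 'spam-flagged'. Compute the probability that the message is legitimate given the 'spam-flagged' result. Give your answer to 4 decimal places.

P(¬H | E) ≈ 0.1103

Let H be the event that the message is spam. P(H) = 0.21, so P(¬H) = 0.79. With E the 'spam-flagged' result, P(E|H) = 0.91 and P(E|¬H) = 0.03.
P(E) = 0.91·0.21 + 0.03·0.79 = 0.19110 + 0.023700 = 0.21480.
By Bayes' theorem, P(H|E) = 0.19110 / 0.21480 = 0.8897. Hence P(¬H|E) = 1 − 0.8897 = 0.1103.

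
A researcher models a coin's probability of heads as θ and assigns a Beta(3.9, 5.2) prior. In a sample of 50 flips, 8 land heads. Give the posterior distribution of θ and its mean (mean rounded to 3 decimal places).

Posterior: Beta(11.9, 47.2); mean ≈ 0.201

Observing 8 successes and 42 failures updates Beta(3.9, 5.2) by adding the success and failure counts to the two shape parameters: α = 3.9+8 = 11.9, β = 5.2+42 = 47.2.
E[θ | data] = 11.9/(11.9+47.2) = 0.201.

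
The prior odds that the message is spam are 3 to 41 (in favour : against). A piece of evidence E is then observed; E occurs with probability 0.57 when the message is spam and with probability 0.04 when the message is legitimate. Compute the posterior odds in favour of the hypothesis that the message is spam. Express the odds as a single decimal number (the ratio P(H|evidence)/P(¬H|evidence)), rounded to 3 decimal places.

Prior odds = 3/41 = 0.073171.
Likelihood ratio for E = 0.57/0.04 = 14.250.
Posterior odds = prior odds × LR = 1.0427.

Posterior odds ≈ 1.043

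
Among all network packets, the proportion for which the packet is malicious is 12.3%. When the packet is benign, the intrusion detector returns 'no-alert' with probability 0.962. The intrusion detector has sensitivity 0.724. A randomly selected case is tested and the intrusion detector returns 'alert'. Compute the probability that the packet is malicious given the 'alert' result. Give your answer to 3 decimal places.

P(H | E) ≈ 0.728

Write H for 'the packet is malicious'. Prior odds H:¬H = 0.123/0.877 = 0.14025. For the 'alert' outcome, the likelihood ratio is 0.724/0.038 = 19.053.
Posterior odds = 0.14025 × 19.053 = 2.6721, so P(H|E) = 2.6721/(1+2.6721) = 0.728.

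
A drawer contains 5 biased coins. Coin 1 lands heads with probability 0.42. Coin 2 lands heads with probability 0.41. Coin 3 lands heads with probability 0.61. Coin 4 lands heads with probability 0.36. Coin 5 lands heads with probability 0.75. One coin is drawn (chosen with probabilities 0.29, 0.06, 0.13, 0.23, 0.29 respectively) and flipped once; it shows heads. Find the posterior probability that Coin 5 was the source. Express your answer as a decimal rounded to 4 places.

Tabulate prior·likelihood by source: [1] prior 0.29, lik 0.42, product 0.1218; [2] prior 0.06, lik 0.41, product 0.02460; [3] prior 0.13, lik 0.61, product 0.07930; [4] prior 0.23, lik 0.36, product 0.08280; [5] prior 0.29, lik 0.75, product 0.2175.
Normalizing constant = 0.52600; the posterior for Coin 5 is its product over the sum, 0.2175/0.52600 = 0.4135.

Posterior probability ≈ 0.4135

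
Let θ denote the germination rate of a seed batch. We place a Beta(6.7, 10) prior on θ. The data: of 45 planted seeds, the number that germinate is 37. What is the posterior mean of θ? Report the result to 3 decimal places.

The binomial likelihood is conjugate to the Beta prior: with 37 successes and 8 failures, the posterior is Beta(6.7+37, 10+8) = Beta(43.7, 18).
E[θ | data] = 43.7/(43.7+18) = 0.708.

Posterior mean ≈ 0.708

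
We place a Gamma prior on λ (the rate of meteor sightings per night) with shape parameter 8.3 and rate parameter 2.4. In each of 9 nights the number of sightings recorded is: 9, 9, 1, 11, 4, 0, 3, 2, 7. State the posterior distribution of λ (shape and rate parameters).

Total count ∑xᵢ = 46 over n = 9 nights.
Gamma is conjugate to the Poisson likelihood: posterior is Gamma(shape = 8.3+46 = 54.3, rate = 2.4+9 = 11.4).

Posterior: Gamma(shape=54.3, rate=11.4)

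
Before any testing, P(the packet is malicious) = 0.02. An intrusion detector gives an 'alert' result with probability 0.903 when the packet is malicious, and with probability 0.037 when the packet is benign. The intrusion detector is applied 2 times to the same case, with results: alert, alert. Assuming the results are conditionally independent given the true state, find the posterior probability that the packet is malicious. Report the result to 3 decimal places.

Posterior P(H) ≈ 0.924

Let H be the event that the packet is malicious; start with P(H) = 0.02. P('alert'|H) = 0.903, P('alert'|¬H) = 0.037.
Update on result 1 ('alert'): P(H) ← 0.903·0.0200 / (0.903·0.0200 + 0.037·0.9800) = 0.018060/0.054320 = 0.3325.
Update on result 2 ('alert'): P(H) ← 0.903·0.3325 / (0.903·0.3325 + 0.037·0.6675) = 0.30022/0.32492 = 0.9240.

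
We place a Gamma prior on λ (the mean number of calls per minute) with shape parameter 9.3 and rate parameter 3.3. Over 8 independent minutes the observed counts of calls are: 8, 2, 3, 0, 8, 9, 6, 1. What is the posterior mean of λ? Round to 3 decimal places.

The Poisson likelihood adds the total count to the shape and the number of exposure periods to the rate. Here ∑xᵢ = 37 and n = 8, so shape 9.3→46.3 and rate 3.3→11.3.
Posterior mean = shape/rate = 46.3/11.3 = 4.097.

Posterior mean ≈ 4.097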